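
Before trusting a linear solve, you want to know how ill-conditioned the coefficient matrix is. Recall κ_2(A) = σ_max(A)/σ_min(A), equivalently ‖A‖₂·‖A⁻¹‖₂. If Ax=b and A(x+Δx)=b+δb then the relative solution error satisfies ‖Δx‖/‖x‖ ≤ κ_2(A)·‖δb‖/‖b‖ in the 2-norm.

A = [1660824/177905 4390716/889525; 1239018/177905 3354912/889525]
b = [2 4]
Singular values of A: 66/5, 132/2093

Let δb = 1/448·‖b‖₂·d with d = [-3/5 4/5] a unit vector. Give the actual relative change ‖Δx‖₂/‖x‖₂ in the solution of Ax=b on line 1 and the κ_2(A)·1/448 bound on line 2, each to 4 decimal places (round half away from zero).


from the listed singular values, σ₁ = 66/5, σ_n = 132/2093
condition number: (66/5) ÷ (132/2093) = 209.3000
perturbation bound = 209.3000·1/448 = 0.4672
solve Ax = b  →  x = [-14.6560 28.1239]
‖b‖₂ = 4.4721 and ‖x‖₂ = 31.7136
with δb = [-0.0060 0.0080], A·Δx = δb → ‖Δx‖ = 0.1583
relative error = 0.0050
realised/bound (from unrounded values) ≈ 0.0107

0.0050
0.4672


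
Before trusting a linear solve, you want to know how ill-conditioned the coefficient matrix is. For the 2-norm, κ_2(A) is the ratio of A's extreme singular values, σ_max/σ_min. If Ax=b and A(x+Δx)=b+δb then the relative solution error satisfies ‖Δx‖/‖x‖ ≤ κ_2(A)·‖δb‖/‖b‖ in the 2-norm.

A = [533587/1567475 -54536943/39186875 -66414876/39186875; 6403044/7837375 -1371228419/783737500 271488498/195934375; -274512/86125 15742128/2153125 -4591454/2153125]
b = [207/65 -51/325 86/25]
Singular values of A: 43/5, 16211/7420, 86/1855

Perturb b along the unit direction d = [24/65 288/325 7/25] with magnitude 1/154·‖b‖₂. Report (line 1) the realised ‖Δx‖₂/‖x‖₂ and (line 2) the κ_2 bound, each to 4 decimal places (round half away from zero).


0.0152
1.2045

largest singular value 43/5, smallest 86/1855
condition number: (43/5) ÷ (86/1855) = 185.5000
κ_2(A)·‖δb‖/‖b‖ = 1.2045
solve Ax = b  →  x = [-39.9553 -16.0038 3.2374]
‖b‖ = 4.6904, ‖x‖ = 43.1628
Δx = A⁻¹·δb where δb = 1/154·4.6904·d; ‖Δx‖ = 0.6570
dividing the unrounded norms, ‖Δx‖/‖x‖ = 0.0152
tightness: 0.0152 against a bound of 1.2045 (unrounded ratio ≈ 0.0126)


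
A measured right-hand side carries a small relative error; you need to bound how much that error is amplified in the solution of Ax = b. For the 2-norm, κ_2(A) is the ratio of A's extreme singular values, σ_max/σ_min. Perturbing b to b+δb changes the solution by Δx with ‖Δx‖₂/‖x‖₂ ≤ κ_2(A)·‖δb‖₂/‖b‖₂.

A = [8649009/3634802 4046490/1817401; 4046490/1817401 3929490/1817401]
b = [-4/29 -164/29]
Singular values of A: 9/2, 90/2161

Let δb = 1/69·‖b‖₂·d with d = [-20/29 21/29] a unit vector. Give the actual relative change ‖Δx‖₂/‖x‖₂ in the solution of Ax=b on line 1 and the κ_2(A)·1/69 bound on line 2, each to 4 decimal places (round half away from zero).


0.0205
1.5659

σ_max = 9/2, σ_min = 90/2161
κ = σ_max/σ_min = (9/2)/(90/2161) = 108.0500
perturbation bound = 108.0500·1/69 = 1.5659
solve Ax = b  →  x = [65.5939 -70.1625]
2-norm of b is 5.6569; of x, 96.0486
δb = ε·‖b‖·d = [-0.0565 0.0594]; solving A·Δx = δb gives ‖Δx‖ = 1.9685
relative error = 0.0205
tightness: 0.0205 against a bound of 1.5659 (unrounded ratio ≈ 0.0131)


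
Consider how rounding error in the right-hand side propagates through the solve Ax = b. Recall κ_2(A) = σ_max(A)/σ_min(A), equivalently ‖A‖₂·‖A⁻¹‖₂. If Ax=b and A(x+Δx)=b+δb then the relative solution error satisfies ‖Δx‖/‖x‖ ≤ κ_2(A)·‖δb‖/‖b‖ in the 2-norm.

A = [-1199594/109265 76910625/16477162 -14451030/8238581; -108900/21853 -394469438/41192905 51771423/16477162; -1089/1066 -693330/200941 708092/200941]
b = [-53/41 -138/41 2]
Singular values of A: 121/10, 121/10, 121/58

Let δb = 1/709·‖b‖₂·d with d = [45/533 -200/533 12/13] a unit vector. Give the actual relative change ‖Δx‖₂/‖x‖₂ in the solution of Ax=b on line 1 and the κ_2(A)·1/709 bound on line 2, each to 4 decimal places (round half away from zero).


largest singular value 121/10, smallest 121/58
condition number: (121/10) ÷ (121/58) = 5.8000
perturbation bound = 5.8000·1/709 = 0.0082
solve Ax = b  →  x = [0.1975 0.6684 1.2793]
‖b‖ = 4.1231, ‖x‖ = 1.4569
with δb = [0.0005 -0.0022 0.0054], A·Δx = δb → ‖Δx‖ = 0.0028
dividing the unrounded norms, ‖Δx‖/‖x‖ = 0.0019
so the bound overstates the realised error by a factor of ≈ 4.2755 (computed from the unrounded values)

0.0019
0.0082


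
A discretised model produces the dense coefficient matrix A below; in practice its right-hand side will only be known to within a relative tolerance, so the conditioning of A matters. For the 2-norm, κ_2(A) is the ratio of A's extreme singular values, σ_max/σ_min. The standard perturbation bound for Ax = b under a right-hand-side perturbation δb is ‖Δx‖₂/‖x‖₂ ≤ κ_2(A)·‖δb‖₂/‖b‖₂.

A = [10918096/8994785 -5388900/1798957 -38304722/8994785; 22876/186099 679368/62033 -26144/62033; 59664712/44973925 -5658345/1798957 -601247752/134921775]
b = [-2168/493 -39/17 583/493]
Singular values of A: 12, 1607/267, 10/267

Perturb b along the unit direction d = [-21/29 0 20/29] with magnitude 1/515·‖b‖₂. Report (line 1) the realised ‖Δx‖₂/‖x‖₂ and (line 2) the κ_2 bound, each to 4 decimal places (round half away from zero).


0.0025
0.6221

σ_max = 12, σ_min = 10/267
κ = σ_max/σ_min = 12/(10/267) = 320.4000
κ_2(A)·‖δb‖/‖b‖ = 0.6221
solve Ax = b  →  x = [102.3970 -0.1907 30.3533]
2-norm of b is 5.0990; of x, 106.8012
with δb = [-0.0072 0.0000 0.0068], A·Δx = δb → ‖Δx‖ = 0.2644
relative error = 0.0025
realised/bound (from unrounded values) ≈ 0.0040


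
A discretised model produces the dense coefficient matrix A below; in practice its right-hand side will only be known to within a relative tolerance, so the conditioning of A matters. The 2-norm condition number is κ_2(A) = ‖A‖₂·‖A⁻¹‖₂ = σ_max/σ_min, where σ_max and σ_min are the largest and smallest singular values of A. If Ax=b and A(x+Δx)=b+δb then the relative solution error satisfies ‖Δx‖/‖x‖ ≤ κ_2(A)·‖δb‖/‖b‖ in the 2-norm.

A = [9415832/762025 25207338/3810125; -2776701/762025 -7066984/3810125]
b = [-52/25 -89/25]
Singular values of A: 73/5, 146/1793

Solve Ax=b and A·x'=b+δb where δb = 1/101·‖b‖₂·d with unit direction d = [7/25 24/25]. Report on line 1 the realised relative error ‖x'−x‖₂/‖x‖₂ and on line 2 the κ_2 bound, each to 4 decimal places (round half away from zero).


0.0102
1.7752

from the listed singular values, σ₁ = 73/5, σ_n = 146/1793
κ = σ_max/σ_min = (73/5)/(146/1793) = 179.3000
bound on ‖Δx‖/‖x‖: κ·ε = 179.3000·1/101 = 1.7752
solve Ax = b  →  x = [23.0564 -43.3763]
‖b‖₂ = 4.1231 and ‖x‖₂ = 49.1233
Δx = A⁻¹·δb where δb = 1/101·4.1231·d; ‖Δx‖ = 0.5013
relative error = 0.0102
realised/bound (from unrounded values) ≈ 0.0057


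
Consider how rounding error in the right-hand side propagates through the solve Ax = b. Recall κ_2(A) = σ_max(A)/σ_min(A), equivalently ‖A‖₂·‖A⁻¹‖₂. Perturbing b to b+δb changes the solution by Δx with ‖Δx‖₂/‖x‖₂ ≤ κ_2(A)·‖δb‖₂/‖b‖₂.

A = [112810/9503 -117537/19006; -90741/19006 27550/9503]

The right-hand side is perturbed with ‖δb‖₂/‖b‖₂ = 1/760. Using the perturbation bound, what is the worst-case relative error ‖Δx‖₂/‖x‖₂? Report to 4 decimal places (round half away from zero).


0.0566

M = AᵀA = [349930849/2137444 -46625040/534361; -46625040/534361 99709801/2137444]. tr(M)=777925/3698, det(M)=707281/29584
char-poly roots: 841/4 and 841/7396
κ_2(A) = √(λ_max/λ_min) = √((841/4) / (841/7396)) = 43.0000
κ_2(A)·‖δb‖/‖b‖ = 0.0566


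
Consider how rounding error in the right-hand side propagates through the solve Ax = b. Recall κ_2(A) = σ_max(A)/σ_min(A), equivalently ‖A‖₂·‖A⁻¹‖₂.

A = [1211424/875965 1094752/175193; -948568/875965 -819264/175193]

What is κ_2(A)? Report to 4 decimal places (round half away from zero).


213.6500

M = AᵀA = [94693174336/30692587249 420667292160/30692587249; 420667292160/30692587249 1869675443200/30692587249]. tr(M)=1168571456/18258529, det(M)=1638400/18258529
char-poly roots: 64 and 25600/18258529
so κ_2 = √(64 / (25600/18258529)) = 213.6500


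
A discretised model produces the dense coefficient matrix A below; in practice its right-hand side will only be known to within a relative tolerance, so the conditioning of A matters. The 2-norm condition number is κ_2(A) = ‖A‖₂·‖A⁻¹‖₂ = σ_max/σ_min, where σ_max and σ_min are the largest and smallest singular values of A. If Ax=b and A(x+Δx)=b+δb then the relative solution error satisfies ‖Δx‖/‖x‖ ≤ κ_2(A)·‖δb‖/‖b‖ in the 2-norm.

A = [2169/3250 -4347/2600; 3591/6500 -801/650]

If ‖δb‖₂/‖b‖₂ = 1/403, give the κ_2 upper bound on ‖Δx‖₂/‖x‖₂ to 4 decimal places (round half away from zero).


0.1241

form AᵀA = [1268541/1690000 -607257/338000; -607257/338000 1166481/270400] with trace 202581/40000 and determinant 6561/640000
eigenvalues of AᵀA: λ = (tr ± √(tr²−4·det))/2 = 81/16, 81/40000
so κ_2 = √((81/16) / (81/40000)) = 50.0000
perturbation bound = 50.0000·1/403 = 0.1241


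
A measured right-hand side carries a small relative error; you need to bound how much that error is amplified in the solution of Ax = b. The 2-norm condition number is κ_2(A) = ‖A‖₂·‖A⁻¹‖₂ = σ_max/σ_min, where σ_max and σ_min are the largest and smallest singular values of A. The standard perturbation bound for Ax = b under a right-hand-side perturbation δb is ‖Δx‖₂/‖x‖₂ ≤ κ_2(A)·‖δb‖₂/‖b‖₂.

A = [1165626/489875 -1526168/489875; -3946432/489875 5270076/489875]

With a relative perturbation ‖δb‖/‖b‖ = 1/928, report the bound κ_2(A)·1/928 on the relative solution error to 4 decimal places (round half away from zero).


0.4223

AᵀA = [27092815204/383964025 -36123100272/383964025; -36123100272/383964025 48164623696/383964025]; tr = 3010297556/15358561, det = 3841600/15358561
eigenvalues of AᵀA: λ = (tr ± √(tr²−4·det))/2 = 196, 19600/15358561
κ_2(A) = √(λ_max/λ_min) = √(196 / (19600/15358561)) = 391.9000
worst-case relative error ≤ 391.9000 × 1/928 = 0.4223


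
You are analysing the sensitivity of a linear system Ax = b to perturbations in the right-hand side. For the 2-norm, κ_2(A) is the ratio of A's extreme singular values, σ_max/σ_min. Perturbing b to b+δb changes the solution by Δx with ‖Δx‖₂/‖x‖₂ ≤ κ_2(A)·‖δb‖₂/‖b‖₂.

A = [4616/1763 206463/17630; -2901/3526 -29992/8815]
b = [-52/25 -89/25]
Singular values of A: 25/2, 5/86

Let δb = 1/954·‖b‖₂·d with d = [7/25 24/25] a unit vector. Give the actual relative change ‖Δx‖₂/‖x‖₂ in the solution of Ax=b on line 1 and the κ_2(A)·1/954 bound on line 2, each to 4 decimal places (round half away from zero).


largest singular value 25/2, smallest 5/86
κ_2(A) = (25/2) / (5/86) = 215.0000
κ_2(A)·‖δb‖/‖b‖ = 0.2254
solve Ax = b  →  x = [67.1044 -15.1805]
‖b‖ = 4.1231, ‖x‖ = 68.8000
Δx = A⁻¹·δb where δb = 1/954·4.1231·d; ‖Δx‖ = 0.0743
realised ‖Δx‖/‖x‖ = 0.0011
realised/bound (from unrounded values) ≈ 0.0048

0.0011
0.2254


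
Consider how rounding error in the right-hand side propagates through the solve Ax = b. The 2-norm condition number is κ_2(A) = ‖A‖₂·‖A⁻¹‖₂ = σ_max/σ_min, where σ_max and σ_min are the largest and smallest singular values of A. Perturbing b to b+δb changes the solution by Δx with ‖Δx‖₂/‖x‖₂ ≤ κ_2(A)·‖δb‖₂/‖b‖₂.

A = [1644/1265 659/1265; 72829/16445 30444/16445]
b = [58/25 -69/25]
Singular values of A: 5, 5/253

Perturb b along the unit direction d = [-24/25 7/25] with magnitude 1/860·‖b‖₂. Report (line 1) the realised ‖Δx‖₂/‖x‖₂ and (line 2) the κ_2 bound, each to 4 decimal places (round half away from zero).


0.0014
0.2942

largest singular value 5, smallest 5/253
condition number: 5 ÷ (5/253) = 253.0000
perturbation bound = 253.0000·1/860 = 0.2942
solve Ax = b  →  x = [58.0154 -140.2769]
‖b‖₂ = 3.6056 and ‖x‖₂ = 151.8005
with δb = [-0.0040 0.0012], A·Δx = δb → ‖Δx‖ = 0.2121
dividing the unrounded norms, ‖Δx‖/‖x‖ = 0.0014
tightness: 0.0014 against a bound of 0.2942 (unrounded ratio ≈ 0.0048)


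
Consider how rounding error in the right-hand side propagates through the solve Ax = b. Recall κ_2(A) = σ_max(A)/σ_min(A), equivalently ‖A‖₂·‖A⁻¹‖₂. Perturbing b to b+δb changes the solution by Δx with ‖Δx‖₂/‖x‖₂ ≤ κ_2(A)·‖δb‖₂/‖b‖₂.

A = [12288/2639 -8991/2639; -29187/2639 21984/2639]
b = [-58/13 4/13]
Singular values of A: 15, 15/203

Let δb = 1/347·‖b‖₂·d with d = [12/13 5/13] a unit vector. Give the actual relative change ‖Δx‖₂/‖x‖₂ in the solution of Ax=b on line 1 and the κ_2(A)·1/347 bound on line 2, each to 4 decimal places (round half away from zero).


0.0032
0.5850

largest singular value 15, smallest 15/203
condition number: 15 ÷ (15/203) = 203.0000
bound on ‖Δx‖/‖x‖: κ·ε = 203.0000·1/347 = 0.5850
solve Ax = b  →  x = [-32.5867 -43.2267]
‖b‖₂ = 4.4721 and ‖x‖₂ = 54.1335
Δx = A⁻¹·δb where δb = 1/347·4.4721·d; ‖Δx‖ = 0.1744
relative error = 0.0032
realised/bound (from unrounded values) ≈ 0.0055


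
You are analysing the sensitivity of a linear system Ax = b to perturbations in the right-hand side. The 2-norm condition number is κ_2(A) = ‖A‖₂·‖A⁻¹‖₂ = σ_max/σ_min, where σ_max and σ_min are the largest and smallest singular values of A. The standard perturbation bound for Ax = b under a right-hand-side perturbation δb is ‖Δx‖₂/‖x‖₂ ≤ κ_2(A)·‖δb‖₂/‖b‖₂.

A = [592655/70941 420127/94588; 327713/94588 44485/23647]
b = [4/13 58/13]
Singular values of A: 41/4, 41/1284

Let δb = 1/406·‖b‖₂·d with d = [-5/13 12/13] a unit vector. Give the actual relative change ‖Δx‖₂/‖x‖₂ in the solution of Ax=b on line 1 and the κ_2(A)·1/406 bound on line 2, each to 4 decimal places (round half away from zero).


0.0028
0.7906

largest singular value 41/4, smallest 41/1284
κ = σ_max/σ_min = (41/4)/(41/1284) = 321.0000
κ_2(A)·‖δb‖/‖b‖ = 0.7906
solve Ax = b  →  x = [-58.7776 110.6227]
2-norm of b is 4.4721; of x, 125.2684
with δb = [-0.0042 0.0102], A·Δx = δb → ‖Δx‖ = 0.3450
realised ‖Δx‖/‖x‖ = 0.0028
so the bound overstates the realised error by a factor of ≈ 287.1115 (computed from the unrounded values)


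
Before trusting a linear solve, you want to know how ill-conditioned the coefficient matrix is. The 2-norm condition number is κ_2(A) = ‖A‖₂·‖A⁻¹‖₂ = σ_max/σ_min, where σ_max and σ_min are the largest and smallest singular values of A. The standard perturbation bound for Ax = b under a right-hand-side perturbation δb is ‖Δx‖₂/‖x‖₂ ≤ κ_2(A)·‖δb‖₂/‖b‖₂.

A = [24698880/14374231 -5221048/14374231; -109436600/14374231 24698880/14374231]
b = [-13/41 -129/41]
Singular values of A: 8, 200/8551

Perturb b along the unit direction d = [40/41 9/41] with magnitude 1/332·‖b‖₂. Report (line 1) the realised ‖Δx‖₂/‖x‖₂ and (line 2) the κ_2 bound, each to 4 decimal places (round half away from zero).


σ_max = 8, σ_min = 200/8551
κ_2(A) = 8 / (200/8551) = 342.0400
bound on ‖Δx‖/‖x‖: κ·ε = 342.0400·1/332 = 1.0302
solve Ax = b  →  x = [-9.0194 -41.7945]
‖b‖ = 3.1623, ‖x‖ = 42.7566
with δb = [0.0093 0.0021], A·Δx = δb → ‖Δx‖ = 0.4072
relative error = 0.0095
realised/bound (from unrounded values) ≈ 0.0092

0.0095
1.0302


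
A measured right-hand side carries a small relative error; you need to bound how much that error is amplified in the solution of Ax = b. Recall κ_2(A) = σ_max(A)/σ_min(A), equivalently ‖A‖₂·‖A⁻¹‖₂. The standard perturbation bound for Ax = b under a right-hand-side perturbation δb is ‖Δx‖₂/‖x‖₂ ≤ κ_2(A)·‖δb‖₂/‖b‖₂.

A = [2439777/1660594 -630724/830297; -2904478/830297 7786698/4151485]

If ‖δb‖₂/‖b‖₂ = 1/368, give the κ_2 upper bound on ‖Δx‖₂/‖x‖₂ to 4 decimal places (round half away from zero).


0.5105

form AᵀA = [234890423785/16316996644 -156587916006/20396245805; -156587916006/20396245805 417621212116/101981229025] with trace 26099465201/1411504900 and determinant 3418801/352876225
char-poly roots: 1849/100 and 7396/14115049
so κ_2 = √((1849/100) / (7396/14115049)) = 187.8500
κ_2(A)·‖δb‖/‖b‖ = 0.5105


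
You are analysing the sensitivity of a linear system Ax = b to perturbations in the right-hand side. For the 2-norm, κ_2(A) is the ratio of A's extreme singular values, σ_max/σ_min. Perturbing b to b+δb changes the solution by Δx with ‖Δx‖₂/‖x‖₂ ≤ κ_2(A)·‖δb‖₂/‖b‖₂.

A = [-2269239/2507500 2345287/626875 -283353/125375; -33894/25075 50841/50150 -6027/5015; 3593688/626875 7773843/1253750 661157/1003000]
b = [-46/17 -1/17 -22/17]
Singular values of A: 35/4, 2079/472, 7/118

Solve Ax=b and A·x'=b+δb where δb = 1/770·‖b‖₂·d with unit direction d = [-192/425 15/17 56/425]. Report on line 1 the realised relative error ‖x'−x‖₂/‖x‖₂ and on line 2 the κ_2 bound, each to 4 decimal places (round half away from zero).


σ_max = 35/4, σ_min = 7/118
κ_2(A) = (35/4) / (7/118) = 147.5000
bound on ‖Δx‖/‖x‖: κ·ε = 147.5000·1/770 = 0.1916
solve Ax = b  →  x = [-7.9380 5.6678 13.7582]
2-norm of b is 3.0000; of x, 16.8648
Δx = A⁻¹·δb where δb = 1/770·3.0000·d; ‖Δx‖ = 0.0657
dividing the unrounded norms, ‖Δx‖/‖x‖ = 0.0039
realised/bound (from unrounded values) ≈ 0.0203

0.0039
0.1916


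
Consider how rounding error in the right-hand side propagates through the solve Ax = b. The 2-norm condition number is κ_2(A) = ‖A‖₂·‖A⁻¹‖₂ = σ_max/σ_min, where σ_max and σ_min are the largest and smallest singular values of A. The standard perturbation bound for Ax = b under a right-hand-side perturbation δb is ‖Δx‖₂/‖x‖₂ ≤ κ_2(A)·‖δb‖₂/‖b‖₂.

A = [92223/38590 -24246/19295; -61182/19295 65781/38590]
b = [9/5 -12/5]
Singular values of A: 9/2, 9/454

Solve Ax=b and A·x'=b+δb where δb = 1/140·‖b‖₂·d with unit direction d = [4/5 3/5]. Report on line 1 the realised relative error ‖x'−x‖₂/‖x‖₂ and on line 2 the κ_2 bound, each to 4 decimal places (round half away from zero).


from the listed singular values, σ₁ = 9/2, σ_n = 9/454
condition number: (9/2) ÷ (9/454) = 227.0000
κ_2(A)·‖δb‖/‖b‖ = 1.6214
solve Ax = b  →  x = [0.5882 -0.3137]
‖b‖₂ = 3.0000 and ‖x‖₂ = 0.6667
Δx = A⁻¹·δb where δb = 1/140·3.0000·d; ‖Δx‖ = 1.0810
relative error = 1.6214
realised/bound = 1 exactly: the bound is attained for this b and d

1.6214
1.6214


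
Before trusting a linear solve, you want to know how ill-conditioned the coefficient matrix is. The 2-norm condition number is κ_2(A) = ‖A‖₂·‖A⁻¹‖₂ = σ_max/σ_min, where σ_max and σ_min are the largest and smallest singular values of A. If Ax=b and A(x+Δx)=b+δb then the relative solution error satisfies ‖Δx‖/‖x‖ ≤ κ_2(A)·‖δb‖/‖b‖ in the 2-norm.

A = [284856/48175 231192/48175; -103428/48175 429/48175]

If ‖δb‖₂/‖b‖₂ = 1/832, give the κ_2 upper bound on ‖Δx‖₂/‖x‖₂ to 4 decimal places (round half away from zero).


0.0071

form AᵀA = [10926864/276125 7830108/276125; 7830108/276125 6359301/276125] with trace 3457233/55225 and determinant 148060224/1380625
char-poly roots: 1521/25 and 97344/55225
κ_2(A) = √(λ_max/λ_min) = √((1521/25) / (97344/55225)) = 5.8750
κ_2(A)·‖δb‖/‖b‖ = 0.0071


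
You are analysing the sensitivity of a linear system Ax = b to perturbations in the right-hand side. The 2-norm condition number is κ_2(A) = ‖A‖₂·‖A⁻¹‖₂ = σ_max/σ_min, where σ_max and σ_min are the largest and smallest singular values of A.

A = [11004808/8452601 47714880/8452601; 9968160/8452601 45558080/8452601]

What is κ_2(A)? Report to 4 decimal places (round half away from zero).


177.7250

AᵀA = [262152215104/84954177961 1164355914240/84954177961; 1164355914240/84954177961 5175087308800/84954177961]; tr = 3234526784/50537881, det = 6553600/50537881
eigenvalues of AᵀA: λ = (tr ± √(tr²−4·det))/2 = 64, 102400/50537881
κ = σ_max/σ_min = 8/(320/7109) = 177.7250


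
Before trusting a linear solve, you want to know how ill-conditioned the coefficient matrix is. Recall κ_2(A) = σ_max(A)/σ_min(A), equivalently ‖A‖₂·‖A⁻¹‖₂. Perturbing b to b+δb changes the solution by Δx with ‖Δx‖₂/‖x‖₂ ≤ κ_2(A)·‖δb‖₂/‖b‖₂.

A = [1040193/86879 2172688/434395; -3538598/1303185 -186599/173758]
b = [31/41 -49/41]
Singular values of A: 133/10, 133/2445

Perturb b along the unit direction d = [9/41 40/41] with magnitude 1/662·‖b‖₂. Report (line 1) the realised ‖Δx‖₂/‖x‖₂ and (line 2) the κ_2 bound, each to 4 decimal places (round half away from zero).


from the listed singular values, σ₁ = 133/10, σ_n = 133/2445
condition number: (133/10) ÷ (133/2445) = 244.5000
worst-case relative error ≤ 244.5000 × 1/662 = 0.3693
solve Ax = b  →  x = [7.1400 -16.9404]
‖b‖ = 1.4142, ‖x‖ = 18.3836
δb = ε·‖b‖·d = [0.0005 0.0021]; solving A·Δx = δb gives ‖Δx‖ = 0.0393
dividing the unrounded norms, ‖Δx‖/‖x‖ = 0.0021
so the bound overstates the realised error by a factor of ≈ 172.8891 (computed from the unrounded values)

0.0021
0.3693


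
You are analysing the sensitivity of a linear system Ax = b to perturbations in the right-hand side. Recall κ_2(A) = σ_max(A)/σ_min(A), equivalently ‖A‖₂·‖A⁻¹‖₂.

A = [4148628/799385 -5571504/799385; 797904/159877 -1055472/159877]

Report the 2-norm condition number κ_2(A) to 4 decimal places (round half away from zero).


275.6500

AᵀA = [39390468624/759829225 -52518704832/759829225; -52518704832/759829225 70026379776/759829225]; tr = 4376673936/30393169, det = 8294400/30393169
λ_max, λ_min = (4376673936/30393169 ± √19154266369657917696/923744721862561)/2 = 144, 57600/30393169
σ_max=√144=12, σ_min=√(57600/30393169)=(240/5513) → κ = 275.6500


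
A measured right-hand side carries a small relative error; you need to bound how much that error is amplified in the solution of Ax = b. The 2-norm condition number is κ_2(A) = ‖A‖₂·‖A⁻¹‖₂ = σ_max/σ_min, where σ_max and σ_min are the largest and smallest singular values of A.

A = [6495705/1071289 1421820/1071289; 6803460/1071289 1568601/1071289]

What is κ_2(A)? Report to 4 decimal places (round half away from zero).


180.2000

form AᵀA = [105209573625/1364637481 23671388160/1364637481; 23671388160/1364637481 5329466361/1364637481] with trace 65757906/811801 and determinant 164025/811801
char-poly roots: 81 and 2025/811801
κ = σ_max/σ_min = 9/(45/901) = 180.2000


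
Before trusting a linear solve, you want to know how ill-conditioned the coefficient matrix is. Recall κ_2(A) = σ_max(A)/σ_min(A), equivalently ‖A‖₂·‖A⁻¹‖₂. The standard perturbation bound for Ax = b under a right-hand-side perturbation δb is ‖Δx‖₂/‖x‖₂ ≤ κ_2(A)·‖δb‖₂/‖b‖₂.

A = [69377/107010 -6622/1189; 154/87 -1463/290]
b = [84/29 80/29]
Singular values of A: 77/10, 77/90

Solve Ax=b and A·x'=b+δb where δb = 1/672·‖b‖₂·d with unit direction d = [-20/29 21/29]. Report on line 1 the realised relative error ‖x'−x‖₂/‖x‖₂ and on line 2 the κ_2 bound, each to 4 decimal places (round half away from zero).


0.0134
0.0134

largest singular value 77/10, smallest 77/90
condition number: (77/10) ÷ (77/90) = 9.0000
worst-case relative error ≤ 9.0000 × 1/672 = 0.0134
solve Ax = b  →  x = [0.1140 -0.5068]
‖b‖ = 4.0000, ‖x‖ = 0.5195
δb = ε·‖b‖·d = [-0.0041 0.0043]; solving A·Δx = δb gives ‖Δx‖ = 0.0070
dividing the unrounded norms, ‖Δx‖/‖x‖ = 0.0134
tightness: 0.0134 against a bound of 0.0134; the bound is attained (ratio 1)


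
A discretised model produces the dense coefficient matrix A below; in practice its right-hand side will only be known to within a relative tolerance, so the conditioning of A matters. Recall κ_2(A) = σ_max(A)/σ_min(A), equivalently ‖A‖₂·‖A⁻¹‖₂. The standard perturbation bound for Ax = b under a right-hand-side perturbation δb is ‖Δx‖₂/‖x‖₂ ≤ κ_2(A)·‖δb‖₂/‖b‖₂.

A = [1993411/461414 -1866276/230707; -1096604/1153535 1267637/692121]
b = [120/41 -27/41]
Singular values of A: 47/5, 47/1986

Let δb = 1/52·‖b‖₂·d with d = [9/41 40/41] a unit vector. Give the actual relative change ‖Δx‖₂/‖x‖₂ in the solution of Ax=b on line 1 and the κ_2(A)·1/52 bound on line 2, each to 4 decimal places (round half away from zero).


7.6385
7.6385

from the listed singular values, σ₁ = 47/5, σ_n = 47/1986
condition number: (47/5) ÷ (47/1986) = 397.2000
bound on ‖Δx‖/‖x‖: κ·ε = 397.2000·1/52 = 7.6385
solve Ax = b  →  x = [0.1502 -0.2816]
‖b‖₂ = 3.0000 and ‖x‖₂ = 0.3191
re-solving with b+δb shifts x by Δx of norm 2.4378
relative error = 7.6385
so the bound is sharp here: realised error equals the bound


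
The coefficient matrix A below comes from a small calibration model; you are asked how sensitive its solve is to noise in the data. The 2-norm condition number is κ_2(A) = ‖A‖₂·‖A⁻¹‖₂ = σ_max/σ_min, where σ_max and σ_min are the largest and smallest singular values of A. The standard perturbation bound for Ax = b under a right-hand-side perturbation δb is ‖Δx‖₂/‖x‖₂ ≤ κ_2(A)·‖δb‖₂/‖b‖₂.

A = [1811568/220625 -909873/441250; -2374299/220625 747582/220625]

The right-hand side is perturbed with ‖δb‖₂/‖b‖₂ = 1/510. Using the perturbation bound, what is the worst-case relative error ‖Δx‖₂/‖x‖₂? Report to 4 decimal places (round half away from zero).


M = AᵀA = [356762974401/1947015625 -103965264018/1947015625; -103965264018/1947015625 122535370521/7788062500]. tr(M)=2479339629/12460900, det(M)=395254161/12460900
char-poly roots: 19881/100 and 19881/124609
κ = σ_max/σ_min = (141/10)/(141/353) = 35.3000
bound on ‖Δx‖/‖x‖: κ·ε = 35.3000·1/510 = 0.0692

0.0692


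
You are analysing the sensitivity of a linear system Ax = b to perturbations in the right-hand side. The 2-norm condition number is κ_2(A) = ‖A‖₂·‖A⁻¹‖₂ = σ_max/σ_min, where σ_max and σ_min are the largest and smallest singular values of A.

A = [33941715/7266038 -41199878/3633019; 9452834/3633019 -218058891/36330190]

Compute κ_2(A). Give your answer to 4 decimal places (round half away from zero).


131.5120

form AᵀA = [5223059860441/182682727396 -15663057239448/228353409245; -15663057239448/228353409245 751877767009129/4567068184900] with trace 2610811430533/13512036050 and determinant 9332526025/4323851536
solving λ² − 2610811430533/13512036050·λ + 9332526025/4323851536 = 0 gives λ = 19321/100, 12075625/1080962884
σ_max=√(19321/100)=(139/10), σ_min=√(12075625/1080962884)=(3475/32878) → κ = 131.5120


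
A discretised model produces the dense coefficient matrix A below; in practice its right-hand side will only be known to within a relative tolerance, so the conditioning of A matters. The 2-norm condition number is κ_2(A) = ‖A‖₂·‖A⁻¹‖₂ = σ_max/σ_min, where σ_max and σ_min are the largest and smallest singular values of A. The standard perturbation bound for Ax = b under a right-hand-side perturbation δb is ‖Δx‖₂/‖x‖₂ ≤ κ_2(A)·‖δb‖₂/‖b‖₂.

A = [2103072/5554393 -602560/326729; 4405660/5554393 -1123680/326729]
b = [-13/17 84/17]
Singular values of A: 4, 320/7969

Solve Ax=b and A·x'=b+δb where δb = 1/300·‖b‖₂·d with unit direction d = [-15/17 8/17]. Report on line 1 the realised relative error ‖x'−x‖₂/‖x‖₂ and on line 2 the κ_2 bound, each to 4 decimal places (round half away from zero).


σ_max = 4, σ_min = 320/7969
κ = σ_max/σ_min = 4/(320/7969) = 99.6125
bound on ‖Δx‖/‖x‖: κ·ε = 99.6125·1/300 = 0.3320
solve Ax = b  →  x = [73.1067 15.4240]
2-norm of b is 5.0000; of x, 74.7161
re-solving with b+δb shifts x by Δx of norm 0.4151
relative error = 0.0056
so the bound overstates the realised error by a factor of ≈ 59.7729 (computed from the unrounded values)

0.0056
0.3320


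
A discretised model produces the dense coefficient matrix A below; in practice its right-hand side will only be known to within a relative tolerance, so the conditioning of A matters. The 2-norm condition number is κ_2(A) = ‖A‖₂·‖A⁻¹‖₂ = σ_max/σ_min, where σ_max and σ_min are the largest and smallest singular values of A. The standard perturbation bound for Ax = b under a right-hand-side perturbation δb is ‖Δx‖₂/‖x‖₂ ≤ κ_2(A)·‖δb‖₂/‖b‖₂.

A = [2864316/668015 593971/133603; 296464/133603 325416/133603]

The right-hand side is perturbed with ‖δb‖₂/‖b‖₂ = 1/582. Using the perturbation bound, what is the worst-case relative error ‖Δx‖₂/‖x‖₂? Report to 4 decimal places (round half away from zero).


0.1455

M = AᵀA = [35991621904/1544097025 7556025204/308819405; 7556025204/308819405 1587187273/61763881]. tr(M)=89977769/1836025, det(M)=614656/1836025
solving λ² − 89977769/1836025·λ + 614656/1836025 = 0 gives λ = 49, 12544/1836025
κ = σ_max/σ_min = 7/(112/1355) = 84.6875
κ_2(A)·‖δb‖/‖b‖ = 0.1455


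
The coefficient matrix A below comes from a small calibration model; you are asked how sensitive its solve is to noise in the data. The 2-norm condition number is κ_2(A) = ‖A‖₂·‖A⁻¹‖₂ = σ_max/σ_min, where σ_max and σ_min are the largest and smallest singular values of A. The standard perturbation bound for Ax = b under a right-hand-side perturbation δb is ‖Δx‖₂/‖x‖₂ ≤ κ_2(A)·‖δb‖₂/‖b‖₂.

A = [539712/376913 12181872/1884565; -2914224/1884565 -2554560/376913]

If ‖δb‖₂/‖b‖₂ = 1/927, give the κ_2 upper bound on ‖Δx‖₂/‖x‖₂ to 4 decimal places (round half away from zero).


M = AᵀA = [18757345536/4223050225 16669753344/844610045; 16669753344/844610045 370442836224/4223050225]. tr(M)=46305792/502445, det(M)=5308416/62805625
char-poly roots: 2304/25 and 2304/2512225
κ_2(A) = √(λ_max/λ_min) = √((2304/25) / (2304/2512225)) = 317.0000
κ_2(A)·‖δb‖/‖b‖ = 0.3420

0.3420


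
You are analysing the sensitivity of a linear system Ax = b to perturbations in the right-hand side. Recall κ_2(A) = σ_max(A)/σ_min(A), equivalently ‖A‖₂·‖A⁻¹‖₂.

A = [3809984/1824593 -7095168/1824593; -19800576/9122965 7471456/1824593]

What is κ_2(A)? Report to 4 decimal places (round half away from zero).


AᵀA = [897695911936/98963722225 -336624869376/19792744445; -336624869376/19792744445 126235509760/3958548889]; tr = 14026241024/342435025, det = 4194304/342435025
char-poly roots: 1024/25 and 4096/13697401
κ = σ_max/σ_min = (32/5)/(64/3701) = 370.1000

370.1000


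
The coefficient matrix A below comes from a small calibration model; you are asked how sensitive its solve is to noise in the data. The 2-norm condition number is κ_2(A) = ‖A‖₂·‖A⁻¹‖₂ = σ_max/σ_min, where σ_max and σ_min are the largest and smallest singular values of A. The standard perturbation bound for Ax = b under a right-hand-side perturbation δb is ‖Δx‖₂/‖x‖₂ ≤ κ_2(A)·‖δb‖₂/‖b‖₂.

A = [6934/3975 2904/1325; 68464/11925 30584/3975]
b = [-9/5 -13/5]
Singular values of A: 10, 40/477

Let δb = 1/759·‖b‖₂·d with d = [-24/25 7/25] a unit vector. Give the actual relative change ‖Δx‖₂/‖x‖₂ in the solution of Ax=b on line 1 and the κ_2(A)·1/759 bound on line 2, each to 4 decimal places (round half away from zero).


σ_max = 10, σ_min = 40/477
condition number: 10 ÷ (40/477) = 119.2500
bound on ‖Δx‖/‖x‖: κ·ε = 119.2500·1/759 = 0.1571
solve Ax = b  →  x = [-9.7200 6.9150]
‖b‖₂ = 3.1623 and ‖x‖₂ = 11.9288
re-solving with b+δb shifts x by Δx of norm 0.0497
relative error = 0.0042
realised/bound (from unrounded values) ≈ 0.0265

0.0042
0.1571


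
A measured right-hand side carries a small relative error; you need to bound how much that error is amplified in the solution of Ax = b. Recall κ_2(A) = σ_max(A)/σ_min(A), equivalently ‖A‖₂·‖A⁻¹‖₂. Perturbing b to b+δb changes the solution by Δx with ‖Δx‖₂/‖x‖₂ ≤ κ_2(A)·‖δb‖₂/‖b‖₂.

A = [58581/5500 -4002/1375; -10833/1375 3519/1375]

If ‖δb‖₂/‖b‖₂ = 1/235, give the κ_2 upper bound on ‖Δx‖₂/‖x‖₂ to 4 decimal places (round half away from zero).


AᵀA = [1061879157/6050000 -38692647/756250; -38692647/756250 5679873/378125]; tr = 9222057/48400, det = 22667121/1210000
char-poly roots: 4761/25 and 4761/48400
σ_max=√(4761/25)=(69/5), σ_min=√(4761/48400)=(69/220) → κ = 44.0000
bound on ‖Δx‖/‖x‖: κ·ε = 44.0000·1/235 = 0.1872

0.1872


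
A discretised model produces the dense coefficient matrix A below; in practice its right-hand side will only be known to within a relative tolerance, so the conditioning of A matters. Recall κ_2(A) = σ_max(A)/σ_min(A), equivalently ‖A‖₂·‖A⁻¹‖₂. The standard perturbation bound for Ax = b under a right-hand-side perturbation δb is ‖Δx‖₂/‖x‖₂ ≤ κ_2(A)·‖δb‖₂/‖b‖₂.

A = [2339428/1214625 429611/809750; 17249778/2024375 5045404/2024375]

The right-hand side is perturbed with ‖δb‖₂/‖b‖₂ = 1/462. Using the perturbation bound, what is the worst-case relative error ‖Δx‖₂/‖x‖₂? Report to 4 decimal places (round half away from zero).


AᵀA = [1674489383476/21941015625 162795566206/7313671875; 162795566206/7313671875 63318587969/9751562500]; tr = 11628519721/140422500, det = 68574961/877640625
char-poly roots: 8281/100 and 33124/35105625
κ_2(A) = √(λ_max/λ_min) = √((8281/100) / (33124/35105625)) = 296.2500
κ_2(A)·‖δb‖/‖b‖ = 0.6412

0.6412


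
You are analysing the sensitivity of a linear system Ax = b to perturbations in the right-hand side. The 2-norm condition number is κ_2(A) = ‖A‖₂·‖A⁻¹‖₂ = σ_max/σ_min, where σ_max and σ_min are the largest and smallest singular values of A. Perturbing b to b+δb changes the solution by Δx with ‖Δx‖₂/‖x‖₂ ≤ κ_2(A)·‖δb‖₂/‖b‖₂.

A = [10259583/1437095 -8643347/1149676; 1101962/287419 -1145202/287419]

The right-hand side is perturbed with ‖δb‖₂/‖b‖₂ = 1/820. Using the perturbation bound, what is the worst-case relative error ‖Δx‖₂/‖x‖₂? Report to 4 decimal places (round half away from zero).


0.4444

M = AᵀA = [469263147301/7146166225 -394174801629/5716932980; -394174801629/5716932980 331111589257/4573546384]. tr(M)=18770511401/135955600, det(M)=4879681/33988900
eigenvalues of AᵀA: λ = (tr ± √(tr²−4·det))/2 = 2209/16, 8836/8497225
so κ_2 = √((2209/16) / (8836/8497225)) = 364.3750
perturbation bound = 364.3750·1/820 = 0.4444


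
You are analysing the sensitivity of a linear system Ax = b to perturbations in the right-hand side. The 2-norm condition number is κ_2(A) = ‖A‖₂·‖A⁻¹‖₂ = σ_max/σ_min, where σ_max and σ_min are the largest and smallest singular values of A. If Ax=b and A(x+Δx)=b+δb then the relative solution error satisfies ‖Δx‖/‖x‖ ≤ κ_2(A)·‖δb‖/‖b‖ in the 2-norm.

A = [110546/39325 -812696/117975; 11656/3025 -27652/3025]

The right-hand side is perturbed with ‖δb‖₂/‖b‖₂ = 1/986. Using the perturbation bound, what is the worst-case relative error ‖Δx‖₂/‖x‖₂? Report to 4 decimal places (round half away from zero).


form AᵀA = [1407246116/61858225 -405203728/7422987; -405203728/7422987 72939269584/556724025] with trace 506535412/3294225 and determinant 59105344/82355625
λ_max, λ_min = (506535412/3294225 ± √10261878824068624/434076734025)/2 = 3844/25, 15376/3294225
so κ_2 = √((3844/25) / (15376/3294225)) = 181.5000
worst-case relative error ≤ 181.5000 × 1/986 = 0.1841

0.1841


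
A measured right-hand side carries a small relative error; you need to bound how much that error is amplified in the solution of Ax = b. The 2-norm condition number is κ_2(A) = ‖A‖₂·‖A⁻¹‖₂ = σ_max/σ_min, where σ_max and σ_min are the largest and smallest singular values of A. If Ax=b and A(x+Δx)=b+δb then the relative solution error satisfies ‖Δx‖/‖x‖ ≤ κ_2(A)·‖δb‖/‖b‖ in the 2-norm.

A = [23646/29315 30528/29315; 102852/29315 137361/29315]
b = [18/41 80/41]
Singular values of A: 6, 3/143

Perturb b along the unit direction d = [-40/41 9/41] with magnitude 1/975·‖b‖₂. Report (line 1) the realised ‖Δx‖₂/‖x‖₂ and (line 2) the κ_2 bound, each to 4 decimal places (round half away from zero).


from the listed singular values, σ₁ = 6, σ_n = 3/143
κ = σ_max/σ_min = 6/(3/143) = 286.0000
perturbation bound = 286.0000·1/975 = 0.2933
solve Ax = b  →  x = [0.2000 0.2667]
‖b‖₂ = 2.0000 and ‖x‖₂ = 0.3333
with δb = [-0.0020 0.0005], A·Δx = δb → ‖Δx‖ = 0.0978
realised ‖Δx‖/‖x‖ = 0.2933
so the bound is sharp here: realised error equals the bound

0.2933
0.2933


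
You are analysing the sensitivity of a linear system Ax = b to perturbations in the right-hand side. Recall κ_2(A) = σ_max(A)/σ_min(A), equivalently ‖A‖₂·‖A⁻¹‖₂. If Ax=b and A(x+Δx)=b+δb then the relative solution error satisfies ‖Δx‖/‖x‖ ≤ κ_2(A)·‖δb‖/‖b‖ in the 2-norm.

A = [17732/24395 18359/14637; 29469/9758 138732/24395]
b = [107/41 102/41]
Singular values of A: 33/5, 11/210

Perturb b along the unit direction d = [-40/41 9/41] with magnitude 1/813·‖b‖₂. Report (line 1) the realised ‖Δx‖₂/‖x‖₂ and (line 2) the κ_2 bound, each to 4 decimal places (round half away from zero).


0.0022
0.1550

σ_max = 33/5, σ_min = 11/210
condition number: (33/5) ÷ (11/210) = 126.0000
perturbation bound = 126.0000·1/813 = 0.1550
solve Ax = b  →  x = [33.9037 -17.5668]
‖b‖₂ = 3.6056 and ‖x‖₂ = 38.1845
Δx = A⁻¹·δb where δb = 1/813·3.6056·d; ‖Δx‖ = 0.0847
realised ‖Δx‖/‖x‖ = 0.0022
tightness: 0.0022 against a bound of 0.1550 (unrounded ratio ≈ 0.0143)


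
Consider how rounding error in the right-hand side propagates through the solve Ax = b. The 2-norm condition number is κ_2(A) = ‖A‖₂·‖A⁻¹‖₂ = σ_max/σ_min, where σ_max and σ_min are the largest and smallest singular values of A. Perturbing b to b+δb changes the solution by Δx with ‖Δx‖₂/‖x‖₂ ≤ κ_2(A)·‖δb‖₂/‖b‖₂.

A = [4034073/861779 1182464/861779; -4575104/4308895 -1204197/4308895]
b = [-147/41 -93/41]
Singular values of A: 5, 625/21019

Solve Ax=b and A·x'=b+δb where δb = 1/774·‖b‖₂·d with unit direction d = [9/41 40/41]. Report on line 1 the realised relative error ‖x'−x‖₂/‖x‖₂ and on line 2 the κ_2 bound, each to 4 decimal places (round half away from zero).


largest singular value 5, smallest 625/21019
κ = σ_max/σ_min = 5/(625/21019) = 168.1520
perturbation bound = 168.1520·1/774 = 0.2173
solve Ax = b  →  x = [27.6735 -97.0236]
2-norm of b is 4.2426; of x, 100.8930
Δx = A⁻¹·δb where δb = 1/774·4.2426·d; ‖Δx‖ = 0.1843
realised ‖Δx‖/‖x‖ = 0.0018
tightness: 0.0018 against a bound of 0.2173 (unrounded ratio ≈ 0.0084)

0.0018
0.2173
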